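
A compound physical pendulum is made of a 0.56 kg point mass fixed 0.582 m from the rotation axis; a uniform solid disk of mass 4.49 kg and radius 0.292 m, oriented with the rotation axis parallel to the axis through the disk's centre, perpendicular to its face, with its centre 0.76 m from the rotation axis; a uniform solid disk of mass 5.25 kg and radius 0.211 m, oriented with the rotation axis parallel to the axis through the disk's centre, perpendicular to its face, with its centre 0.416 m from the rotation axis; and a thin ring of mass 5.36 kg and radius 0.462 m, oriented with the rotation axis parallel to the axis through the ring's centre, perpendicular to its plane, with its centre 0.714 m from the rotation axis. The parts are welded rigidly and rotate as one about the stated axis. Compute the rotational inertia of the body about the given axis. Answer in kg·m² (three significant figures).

7.88

Point mass: I_cm = 0; centre at d = 0.582 m, so I = I_cm + Md² gives I = 0 + (0.56)(0.582)² = 0.18969 kg·m².
Solid disk: I_cm = (1/2)MR² = (1/2)(4.49)(0.292)² = 0.19142 kg·m²; centre at d = 0.76 m, so I = I_cm + Md² gives I = 0.19142 + (4.49)(0.76)² = 2.7848 kg·m².
Solid disk: I_cm = (1/2)MR² = (1/2)(5.25)(0.211)² = 0.11687 kg·m²; centre at d = 0.416 m, so I = I_cm + Md² gives I = 0.11687 + (5.25)(0.416)² = 1.0254 kg·m².
Thin ring: I_cm = MR² = (5.36)(0.462)² = 1.1441 kg·m²; centre at d = 0.714 m, so I = I_cm + Md² gives I = 1.1441 + (5.36)(0.714)² = 3.8766 kg·m².
Total I = 0.18969 + 2.7848 + 1.0254 + 3.8766 = 7.8765 kg·m².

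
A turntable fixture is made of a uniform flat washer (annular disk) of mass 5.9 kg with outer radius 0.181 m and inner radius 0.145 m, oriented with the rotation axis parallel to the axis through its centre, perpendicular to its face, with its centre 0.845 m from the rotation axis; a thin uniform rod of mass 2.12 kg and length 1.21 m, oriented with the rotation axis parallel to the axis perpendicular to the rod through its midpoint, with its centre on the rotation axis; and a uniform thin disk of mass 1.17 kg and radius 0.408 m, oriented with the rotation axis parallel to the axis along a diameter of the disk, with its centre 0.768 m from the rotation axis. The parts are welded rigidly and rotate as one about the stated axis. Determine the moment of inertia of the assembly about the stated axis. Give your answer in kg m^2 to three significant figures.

5.37

Annular disk: I_cm = (1/2)M(R²+r²) = (1/2)(5.9)[(0.181)² + (0.145)²] = 0.15867 kg m^2; centre at d = 0.845 m, so the parallel axis theorem gives I = 0.15867 + (5.9)(0.845)² = 4.3714 kg m^2.
Thin rod: I_cm = (1/12)ML² = (1/12)(2.12)(1.21)² = 0.25866 kg m^2; axis through the centre, so I = 0.25866 kg m^2.
Thin disk: I_cm = (1/4)MR² = (1/4)(1.17)(0.408)² = 0.048691 kg m^2; centre at d = 0.768 m, so the parallel axis theorem gives I = 0.048691 + (1.17)(0.768)² = 0.73878 kg m^2.
Total I = 4.3714 + 0.25866 + 0.73878 = 5.3689 kg m^2.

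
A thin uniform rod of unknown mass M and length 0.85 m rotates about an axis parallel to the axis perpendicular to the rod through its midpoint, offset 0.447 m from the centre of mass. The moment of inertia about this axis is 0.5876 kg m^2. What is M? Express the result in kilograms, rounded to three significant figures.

2.26

I = I_cm + Md² = (1/12)ML² + Md² = M·[0.0833333·(0.85)² + (0.447)²] = M·0.26002.
So M = 0.5876 / 0.26002 = 2.2598 kg.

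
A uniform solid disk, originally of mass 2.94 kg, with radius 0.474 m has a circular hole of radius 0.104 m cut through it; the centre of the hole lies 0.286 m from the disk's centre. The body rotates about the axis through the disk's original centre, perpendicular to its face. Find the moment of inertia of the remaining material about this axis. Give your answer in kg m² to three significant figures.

0.318

Unpierced body about its centre: I₀ = (1/2)MR² = (1/2)(2.94)(0.474)² = 0.33027 kg m².
The removed disk has mass m = M·(r/R)² = (2.94)(0.104/0.474)² = 0.14153 kg (same uniform areal density).
Its moment of inertia about the rotation axis (parallel-axis theorem): I_hole = (1/2)mr² + md² = (1/2)(0.14153)(0.104)² + (0.14153)(0.286)² = 0.012342 kg m².
Treating the hole as negative mass, I = I₀ − I_hole = 0.33027 − 0.012342 = 0.31793 kg m².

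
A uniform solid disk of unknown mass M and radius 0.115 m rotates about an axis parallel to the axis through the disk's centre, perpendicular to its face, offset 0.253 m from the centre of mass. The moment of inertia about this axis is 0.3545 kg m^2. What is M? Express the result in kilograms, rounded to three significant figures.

I = I_cm + Md² = (1/2)MR² + Md² = M·[0.5·(0.115)² + (0.253)²] = M·0.070622.
So M = 0.3545 / 0.070622 = 5.0197 kg.

5.02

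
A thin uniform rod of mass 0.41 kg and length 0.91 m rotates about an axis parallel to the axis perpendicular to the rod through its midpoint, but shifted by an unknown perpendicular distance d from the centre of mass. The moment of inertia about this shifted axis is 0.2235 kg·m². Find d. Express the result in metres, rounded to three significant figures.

About the centre-of-mass axis, I_cm = (1/12)ML² = (1/12)(0.41)(0.91)² = 0.028293 kg·m².
Parallel axis theorem: I = I_cm + Md², so Md² = 0.2235 − 0.028293 = 0.19521 kg·m².
d = √(0.19521 / 0.41) = 0.69001 m.

0.690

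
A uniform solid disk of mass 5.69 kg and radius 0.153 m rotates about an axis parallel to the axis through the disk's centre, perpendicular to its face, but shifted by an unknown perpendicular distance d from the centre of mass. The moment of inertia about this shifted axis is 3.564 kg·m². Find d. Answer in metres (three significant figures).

0.784

About the centre-of-mass axis, I_cm = (1/2)MR² = (1/2)(5.69)(0.153)² = 0.066599 kg·m².
Parallel axis theorem: I = I_cm + Md², so Md² = 3.564 − 0.066599 = 3.4974 kg·m².
d = √(3.4974 / 5.69) = 0.784 m.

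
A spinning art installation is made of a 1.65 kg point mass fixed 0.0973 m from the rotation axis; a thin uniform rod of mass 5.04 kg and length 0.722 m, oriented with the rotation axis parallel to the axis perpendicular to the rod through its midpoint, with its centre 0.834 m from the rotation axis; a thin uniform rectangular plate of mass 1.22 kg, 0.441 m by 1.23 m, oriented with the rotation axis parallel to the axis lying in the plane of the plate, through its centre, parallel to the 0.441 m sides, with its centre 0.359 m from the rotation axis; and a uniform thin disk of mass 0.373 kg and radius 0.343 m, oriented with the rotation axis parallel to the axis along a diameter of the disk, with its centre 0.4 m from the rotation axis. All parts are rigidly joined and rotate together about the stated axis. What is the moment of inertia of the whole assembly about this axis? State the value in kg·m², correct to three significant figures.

Point mass: I_cm = 0; centre at d = 0.0973 m, so the parallel axis theorem gives I = 0 + (1.65)(0.0973)² = 0.015621 kg·m².
Thin rod: I_cm = (1/12)ML² = (1/12)(5.04)(0.722)² = 0.21894 kg·m²; centre at d = 0.834 m, so the parallel axis theorem gives I = 0.21894 + (5.04)(0.834)² = 3.7245 kg·m².
Rectangular plate: I_cm = (1/12)Mb² = (1/12)(1.22)(1.23)² = 0.15381 kg·m²; centre at d = 0.359 m, so the parallel axis theorem gives I = 0.15381 + (1.22)(0.359)² = 0.31105 kg·m².
Thin disk: I_cm = (1/4)MR² = (1/4)(0.373)(0.343)² = 0.010971 kg·m²; centre at d = 0.4 m, so the parallel axis theorem gives I = 0.010971 + (0.373)(0.4)² = 0.070651 kg·m².
Total I = 0.015621 + 3.7245 + 0.31105 + 0.070651 = 4.1219 kg·m².

4.12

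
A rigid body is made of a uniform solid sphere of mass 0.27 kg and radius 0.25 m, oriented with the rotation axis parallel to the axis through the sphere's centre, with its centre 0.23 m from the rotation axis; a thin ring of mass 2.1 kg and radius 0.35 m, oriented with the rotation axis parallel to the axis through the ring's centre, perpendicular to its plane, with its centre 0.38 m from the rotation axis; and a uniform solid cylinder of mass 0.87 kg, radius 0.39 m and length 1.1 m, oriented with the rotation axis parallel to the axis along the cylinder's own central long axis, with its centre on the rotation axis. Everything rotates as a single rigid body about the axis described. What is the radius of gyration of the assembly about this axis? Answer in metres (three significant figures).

Solid sphere: I_cm = (2/5)MR² = (2/5)(0.27)(0.25)² = 0.00675 kg m²; centre at d = 0.23 m, so the parallel axis theorem gives I = 0.00675 + (0.27)(0.23)² = 0.021033 kg m².
Thin ring: I_cm = MR² = (2.1)(0.35)² = 0.25725 kg m²; centre at d = 0.38 m, so the parallel axis theorem gives I = 0.25725 + (2.1)(0.38)² = 0.56049 kg m².
Solid cylinder: I_cm = (1/2)MR² = (1/2)(0.87)(0.39)² = 0.066164 kg m²; axis through the centre, so I = 0.066164 kg m².
Total I = 0.64769 kg m²; total mass M = 3.24 kg.
k = √(I/M) = √(0.64769/3.24) = 0.44711 m.

0.447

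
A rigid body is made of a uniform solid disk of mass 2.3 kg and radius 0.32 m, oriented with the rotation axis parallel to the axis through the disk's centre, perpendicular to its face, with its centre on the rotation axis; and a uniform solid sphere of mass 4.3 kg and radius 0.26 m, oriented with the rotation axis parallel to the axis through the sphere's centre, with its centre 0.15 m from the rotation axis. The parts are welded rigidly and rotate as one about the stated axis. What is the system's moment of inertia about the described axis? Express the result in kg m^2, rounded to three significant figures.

Solid disk: I_cm = (1/2)MR² = (1/2)(2.3)(0.32)² = 0.11776 kg m^2; axis through the centre, so I = 0.11776 kg m^2.
Solid sphere: I_cm = (2/5)MR² = (2/5)(4.3)(0.26)² = 0.11627 kg m^2; centre at d = 0.15 m, so the parallel axis theorem gives I = 0.11627 + (4.3)(0.15)² = 0.21302 kg m^2.
Total I = 0.11776 + 0.21302 = 0.33078 kg m^2.

0.331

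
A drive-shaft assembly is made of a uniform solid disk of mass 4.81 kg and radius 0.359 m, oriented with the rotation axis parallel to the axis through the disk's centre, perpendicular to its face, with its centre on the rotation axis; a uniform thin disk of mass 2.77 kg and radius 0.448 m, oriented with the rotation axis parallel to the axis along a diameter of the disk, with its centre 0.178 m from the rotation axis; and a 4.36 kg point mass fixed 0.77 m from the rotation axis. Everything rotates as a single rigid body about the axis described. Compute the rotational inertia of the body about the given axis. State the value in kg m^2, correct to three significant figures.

Solid disk: I_cm = (1/2)MR² = (1/2)(4.81)(0.359)² = 0.30996 kg m^2; axis through the centre, so I = 0.30996 kg m^2.
Thin disk: I_cm = (1/4)MR² = (1/4)(2.77)(0.448)² = 0.13899 kg m^2; centre at d = 0.178 m, so I = I_cm + Md² gives I = 0.13899 + (2.77)(0.178)² = 0.22675 kg m^2.
Point mass: I_cm = 0; centre at d = 0.77 m, so I = I_cm + Md² gives I = 0 + (4.36)(0.77)² = 2.585 kg m^2.
Total I = 0.30996 + 0.22675 + 2.585 = 3.1218 kg m^2.

3.12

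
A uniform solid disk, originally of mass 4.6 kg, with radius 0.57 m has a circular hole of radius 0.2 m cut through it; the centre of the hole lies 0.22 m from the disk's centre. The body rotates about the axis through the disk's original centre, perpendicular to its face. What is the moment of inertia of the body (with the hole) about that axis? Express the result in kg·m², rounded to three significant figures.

0.709

Unpierced body about its centre: I₀ = (1/2)MR² = (1/2)(4.6)(0.57)² = 0.74727 kg·m².
The removed disk has mass m = M·(r/R)² = (4.6)(0.2/0.57)² = 0.56633 kg (same uniform areal density).
Its moment of inertia about the rotation axis (parallel-axis theorem): I_hole = (1/2)mr² + md² = (1/2)(0.56633)(0.2)² + (0.56633)(0.22)² = 0.038737 kg·m².
Treating the hole as negative mass, I = I₀ − I_hole = 0.74727 − 0.038737 = 0.70853 kg·m².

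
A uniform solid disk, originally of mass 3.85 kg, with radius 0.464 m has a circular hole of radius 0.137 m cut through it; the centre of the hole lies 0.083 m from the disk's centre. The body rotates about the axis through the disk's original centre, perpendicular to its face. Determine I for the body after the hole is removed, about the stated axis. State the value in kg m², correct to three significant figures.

0.409

Unpierced body about its centre: I₀ = (1/2)MR² = (1/2)(3.85)(0.464)² = 0.41444 kg m².
The removed disk has mass m = M·(r/R)² = (3.85)(0.137/0.464)² = 0.33563 kg (same uniform areal density).
Its moment of inertia about the rotation axis (parallel-axis theorem): I_hole = (1/2)mr² + md² = (1/2)(0.33563)(0.137)² + (0.33563)(0.083)² = 0.0054619 kg m².
Treating the hole as negative mass, I = I₀ − I_hole = 0.41444 − 0.0054619 = 0.40898 kg m².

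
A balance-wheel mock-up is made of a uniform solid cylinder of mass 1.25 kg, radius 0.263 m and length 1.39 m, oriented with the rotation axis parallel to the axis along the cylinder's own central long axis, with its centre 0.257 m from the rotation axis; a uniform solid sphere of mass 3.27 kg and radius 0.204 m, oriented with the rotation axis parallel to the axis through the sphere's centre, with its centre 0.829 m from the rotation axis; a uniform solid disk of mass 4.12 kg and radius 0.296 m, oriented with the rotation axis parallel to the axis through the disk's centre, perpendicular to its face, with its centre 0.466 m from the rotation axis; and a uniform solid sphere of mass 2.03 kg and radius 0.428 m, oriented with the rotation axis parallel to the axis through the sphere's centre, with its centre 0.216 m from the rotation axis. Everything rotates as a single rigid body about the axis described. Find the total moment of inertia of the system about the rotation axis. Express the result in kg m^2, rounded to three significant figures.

3.75

Solid cylinder: I_cm = (1/2)MR² = (1/2)(1.25)(0.263)² = 0.043231 kg m^2; centre at d = 0.257 m, so the parallel axis theorem gives I = 0.043231 + (1.25)(0.257)² = 0.12579 kg m^2.
Solid sphere: I_cm = (2/5)MR² = (2/5)(3.27)(0.204)² = 0.054434 kg m^2; centre at d = 0.829 m, so the parallel axis theorem gives I = 0.054434 + (3.27)(0.829)² = 2.3017 kg m^2.
Solid disk: I_cm = (1/2)MR² = (1/2)(4.12)(0.296)² = 0.18049 kg m^2; centre at d = 0.466 m, so the parallel axis theorem gives I = 0.18049 + (4.12)(0.466)² = 1.0752 kg m^2.
Solid sphere: I_cm = (2/5)MR² = (2/5)(2.03)(0.428)² = 0.14875 kg m^2; centre at d = 0.216 m, so the parallel axis theorem gives I = 0.14875 + (2.03)(0.216)² = 0.24346 kg m^2.
Total I = 0.12579 + 2.3017 + 1.0752 + 0.24346 = 3.7461 kg m^2.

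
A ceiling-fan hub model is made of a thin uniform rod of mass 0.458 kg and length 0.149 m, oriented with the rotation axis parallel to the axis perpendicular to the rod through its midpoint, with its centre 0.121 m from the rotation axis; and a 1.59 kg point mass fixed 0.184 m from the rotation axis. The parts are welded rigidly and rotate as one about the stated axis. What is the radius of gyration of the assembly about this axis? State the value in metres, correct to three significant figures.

Thin rod: I_cm = (1/12)ML² = (1/12)(0.458)(0.149)² = 0.00084734 kg m²; centre at d = 0.121 m, so I = I_cm + Md² gives I = 0.00084734 + (0.458)(0.121)² = 0.0075529 kg m².
Point mass: I_cm = 0; centre at d = 0.184 m, so I = I_cm + Md² gives I = 0 + (1.59)(0.184)² = 0.053831 kg m².
Total I = 0.061384 kg m²; total mass M = 2.048 kg.
k = √(I/M) = √(0.061384/2.048) = 0.17313 m.

0.173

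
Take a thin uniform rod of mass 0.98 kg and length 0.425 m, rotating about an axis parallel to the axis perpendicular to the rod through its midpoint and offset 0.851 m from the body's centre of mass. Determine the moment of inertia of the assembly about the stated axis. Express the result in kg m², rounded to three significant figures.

0.724

I_cm = (1/12)ML² = (1/12)(0.98)(0.425)² = 0.014751 kg m²; centre at d = 0.851 m, so the parallel axis theorem gives I = 0.014751 + (0.98)(0.851)² = 0.72447 kg m².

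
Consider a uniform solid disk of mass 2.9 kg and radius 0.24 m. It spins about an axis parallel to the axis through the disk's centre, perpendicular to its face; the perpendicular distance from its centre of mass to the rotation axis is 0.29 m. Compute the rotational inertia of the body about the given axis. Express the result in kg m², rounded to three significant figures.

0.327

I_cm = (1/2)MR² = (1/2)(2.9)(0.24)² = 0.08352 kg m²; centre at d = 0.29 m, so I = I_cm + Md² gives I = 0.08352 + (2.9)(0.29)² = 0.32741 kg m².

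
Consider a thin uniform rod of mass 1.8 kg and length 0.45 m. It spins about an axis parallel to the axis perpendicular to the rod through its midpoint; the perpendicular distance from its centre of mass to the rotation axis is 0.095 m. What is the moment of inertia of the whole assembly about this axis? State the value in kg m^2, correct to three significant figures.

I_cm = (1/12)ML² = (1/12)(1.8)(0.45)² = 0.030375 kg m^2; centre at d = 0.095 m, so the parallel axis theorem gives I = 0.030375 + (1.8)(0.095)² = 0.04662 kg m^2.

0.0466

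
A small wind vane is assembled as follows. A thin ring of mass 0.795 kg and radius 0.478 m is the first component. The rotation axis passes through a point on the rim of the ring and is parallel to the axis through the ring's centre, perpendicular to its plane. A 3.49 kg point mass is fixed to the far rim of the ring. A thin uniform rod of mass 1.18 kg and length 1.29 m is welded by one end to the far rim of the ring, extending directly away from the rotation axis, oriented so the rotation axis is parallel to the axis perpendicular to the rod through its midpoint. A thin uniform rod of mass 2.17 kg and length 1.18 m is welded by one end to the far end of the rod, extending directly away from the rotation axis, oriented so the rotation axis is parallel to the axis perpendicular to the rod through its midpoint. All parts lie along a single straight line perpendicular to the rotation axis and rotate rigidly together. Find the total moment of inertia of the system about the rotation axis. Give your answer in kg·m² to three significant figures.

Thin ring: I_cm = MR² = (0.795)(0.478)² = 0.18164 kg·m²; centre at d = 0.478 m, so I = I_cm + Md² gives I = 0.18164 + (0.795)(0.478)² = 0.36329 kg·m².
Point mass: I_cm = 0; centre at d = 0.478 + 0.478 = 0.956 m, so I = I_cm + Md² gives I = 0 + (3.49)(0.956)² = 3.1896 kg·m².
Thin rod: I_cm = (1/12)ML² = (1/12)(1.18)(1.29)² = 0.16364 kg·m²; centre at d = 0.478 + 0.478 + 0.645 = 1.601 m, so I = I_cm + Md² gives I = 0.16364 + (1.18)(1.601)² = 3.1882 kg·m².
Thin rod: I_cm = (1/12)ML² = (1/12)(2.17)(1.18)² = 0.25179 kg·m²; centre at d = 0.478 + 0.478 + 0.645 + 0.645 + 0.59 = 2.836 m, so I = I_cm + Md² gives I = 0.25179 + (2.17)(2.836)² = 17.705 kg·m².
Total I = 0.36329 + 3.1896 + 3.1882 + 17.705 = 24.446 kg·m².

24.4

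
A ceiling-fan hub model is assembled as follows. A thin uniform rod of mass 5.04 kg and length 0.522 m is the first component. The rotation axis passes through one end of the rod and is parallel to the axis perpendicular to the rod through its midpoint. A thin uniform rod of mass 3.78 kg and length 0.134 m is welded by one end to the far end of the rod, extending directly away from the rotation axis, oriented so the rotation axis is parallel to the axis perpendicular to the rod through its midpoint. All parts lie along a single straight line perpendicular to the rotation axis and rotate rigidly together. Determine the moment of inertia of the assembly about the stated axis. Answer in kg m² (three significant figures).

1.77

Thin rod: I_cm = (1/12)ML² = (1/12)(5.04)(0.522)² = 0.11444 kg m²; centre at d = 0.261 m, so the parallel axis theorem gives I = 0.11444 + (5.04)(0.261)² = 0.45777 kg m².
Thin rod: I_cm = (1/12)ML² = (1/12)(3.78)(0.134)² = 0.0056561 kg m²; centre at d = 0.261 + 0.261 + 0.067 = 0.589 m, so the parallel axis theorem gives I = 0.0056561 + (3.78)(0.589)² = 1.317 kg m².
Total I = 0.45777 + 1.317 = 1.7748 kg m².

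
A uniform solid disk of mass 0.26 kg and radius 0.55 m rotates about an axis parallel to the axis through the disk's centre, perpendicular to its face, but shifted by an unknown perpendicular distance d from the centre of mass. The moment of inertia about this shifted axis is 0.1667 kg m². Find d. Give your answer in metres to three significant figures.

About the centre-of-mass axis, I_cm = (1/2)MR² = (1/2)(0.26)(0.55)² = 0.039325 kg m².
Parallel axis theorem: I = I_cm + Md², so Md² = 0.1667 − 0.039325 = 0.12737 kg m².
d = √(0.12737 / 0.26) = 0.69993 m.

0.700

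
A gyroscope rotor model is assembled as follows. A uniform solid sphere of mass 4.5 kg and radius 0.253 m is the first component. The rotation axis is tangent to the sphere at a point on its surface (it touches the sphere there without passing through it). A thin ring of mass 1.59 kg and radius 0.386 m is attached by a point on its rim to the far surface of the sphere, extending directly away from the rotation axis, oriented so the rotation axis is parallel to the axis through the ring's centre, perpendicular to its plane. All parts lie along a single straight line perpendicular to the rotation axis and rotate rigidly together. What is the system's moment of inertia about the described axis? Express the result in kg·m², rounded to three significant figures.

1.91

Solid sphere: I_cm = (2/5)MR² = (2/5)(4.5)(0.253)² = 0.11522 kg·m²; centre at d = 0.253 m, so I = I_cm + Md² gives I = 0.11522 + (4.5)(0.253)² = 0.40326 kg·m².
Thin ring: I_cm = MR² = (1.59)(0.386)² = 0.2369 kg·m²; centre at d = 0.253 + 0.253 + 0.386 = 0.892 m, so I = I_cm + Md² gives I = 0.2369 + (1.59)(0.892)² = 1.502 kg·m².
Total I = 0.40326 + 1.502 = 1.9053 kg·m².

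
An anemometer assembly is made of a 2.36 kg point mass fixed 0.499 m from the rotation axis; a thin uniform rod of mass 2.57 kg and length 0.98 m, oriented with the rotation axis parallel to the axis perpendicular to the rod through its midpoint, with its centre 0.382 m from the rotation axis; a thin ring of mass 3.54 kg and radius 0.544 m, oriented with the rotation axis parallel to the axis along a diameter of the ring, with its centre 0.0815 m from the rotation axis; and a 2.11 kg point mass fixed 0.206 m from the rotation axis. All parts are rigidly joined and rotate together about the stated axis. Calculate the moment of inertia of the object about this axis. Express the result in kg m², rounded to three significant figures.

1.81

Point mass: I_cm = 0; centre at d = 0.499 m, so the parallel axis theorem gives I = 0 + (2.36)(0.499)² = 0.58764 kg m².
Thin rod: I_cm = (1/12)ML² = (1/12)(2.57)(0.98)² = 0.20569 kg m²; centre at d = 0.382 m, so the parallel axis theorem gives I = 0.20569 + (2.57)(0.382)² = 0.58071 kg m².
Thin ring: I_cm = (1/2)MR² = (1/2)(3.54)(0.544)² = 0.52381 kg m²; centre at d = 0.0815 m, so the parallel axis theorem gives I = 0.52381 + (3.54)(0.0815)² = 0.54732 kg m².
Point mass: I_cm = 0; centre at d = 0.206 m, so the parallel axis theorem gives I = 0 + (2.11)(0.206)² = 0.08954 kg m².
Total I = 0.58764 + 0.58071 + 0.54732 + 0.08954 = 1.8052 kg m².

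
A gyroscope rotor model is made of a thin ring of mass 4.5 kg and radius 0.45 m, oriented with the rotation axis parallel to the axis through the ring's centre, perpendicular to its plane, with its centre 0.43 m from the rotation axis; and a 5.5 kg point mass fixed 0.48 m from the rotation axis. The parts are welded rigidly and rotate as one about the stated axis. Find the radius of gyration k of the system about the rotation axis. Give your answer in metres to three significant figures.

0.549

Thin ring: I_cm = MR² = (4.5)(0.45)² = 0.91125 kg m^2; centre at d = 0.43 m, so the parallel axis theorem gives I = 0.91125 + (4.5)(0.43)² = 1.7433 kg m^2.
Point mass: I_cm = 0; centre at d = 0.48 m, so the parallel axis theorem gives I = 0 + (5.5)(0.48)² = 1.2672 kg m^2.
Total I = 3.0105 kg m^2; total mass M = 10 kg.
k = √(I/M) = √(3.0105/10) = 0.54868 m.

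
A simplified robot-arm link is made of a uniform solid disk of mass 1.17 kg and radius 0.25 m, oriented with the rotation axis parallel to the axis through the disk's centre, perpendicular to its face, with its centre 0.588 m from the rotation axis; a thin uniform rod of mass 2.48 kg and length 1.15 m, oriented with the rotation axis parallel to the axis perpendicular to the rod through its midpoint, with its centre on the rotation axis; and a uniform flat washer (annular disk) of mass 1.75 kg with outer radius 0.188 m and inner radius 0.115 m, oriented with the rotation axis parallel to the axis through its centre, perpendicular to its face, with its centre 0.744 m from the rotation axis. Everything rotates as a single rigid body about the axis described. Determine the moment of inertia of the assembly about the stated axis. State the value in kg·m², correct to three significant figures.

1.73

Solid disk: I_cm = (1/2)MR² = (1/2)(1.17)(0.25)² = 0.036562 kg·m²; centre at d = 0.588 m, so I = I_cm + Md² gives I = 0.036562 + (1.17)(0.588)² = 0.44108 kg·m².
Thin rod: I_cm = (1/12)ML² = (1/12)(2.48)(1.15)² = 0.27332 kg·m²; axis through the centre, so I = 0.27332 kg·m².
Annular disk: I_cm = (1/2)M(R²+r²) = (1/2)(1.75)[(0.188)² + (0.115)²] = 0.042498 kg·m²; centre at d = 0.744 m, so I = I_cm + Md² gives I = 0.042498 + (1.75)(0.744)² = 1.0112 kg·m².
Total I = 0.44108 + 0.27332 + 1.0112 = 1.7256 kg·m².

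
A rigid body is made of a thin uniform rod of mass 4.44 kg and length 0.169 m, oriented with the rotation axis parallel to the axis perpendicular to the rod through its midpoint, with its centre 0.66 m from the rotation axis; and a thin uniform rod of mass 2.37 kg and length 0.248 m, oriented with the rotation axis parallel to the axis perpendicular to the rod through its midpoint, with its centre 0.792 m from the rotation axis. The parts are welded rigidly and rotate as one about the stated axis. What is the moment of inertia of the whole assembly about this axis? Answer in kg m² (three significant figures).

Thin rod: I_cm = (1/12)ML² = (1/12)(4.44)(0.169)² = 0.010568 kg m²; centre at d = 0.66 m, so the parallel axis theorem gives I = 0.010568 + (4.44)(0.66)² = 1.9446 kg m².
Thin rod: I_cm = (1/12)ML² = (1/12)(2.37)(0.248)² = 0.012147 kg m²; centre at d = 0.792 m, so the parallel axis theorem gives I = 0.012147 + (2.37)(0.792)² = 1.4988 kg m².
Total I = 1.9446 + 1.4988 = 3.4434 kg m².

3.44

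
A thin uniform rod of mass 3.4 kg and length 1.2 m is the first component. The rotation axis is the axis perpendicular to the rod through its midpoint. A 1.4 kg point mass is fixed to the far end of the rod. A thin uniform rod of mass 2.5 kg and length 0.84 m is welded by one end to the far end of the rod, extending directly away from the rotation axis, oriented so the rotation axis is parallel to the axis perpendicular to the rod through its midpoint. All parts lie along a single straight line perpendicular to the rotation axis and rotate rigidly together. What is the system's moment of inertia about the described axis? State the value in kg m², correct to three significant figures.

Thin rod: I_cm = (1/12)ML² = (1/12)(3.4)(1.2)² = 0.408 kg m²; axis through the centre, so I = 0.408 kg m².
Point mass: I_cm = 0; centre at d = 0.6 m, so the parallel axis theorem gives I = 0 + (1.4)(0.6)² = 0.504 kg m².
Thin rod: I_cm = (1/12)ML² = (1/12)(2.5)(0.84)² = 0.147 kg m²; centre at d = 0.6 + 0.42 = 1.02 m, so the parallel axis theorem gives I = 0.147 + (2.5)(1.02)² = 2.748 kg m².
Total I = 0.408 + 0.504 + 2.748 = 3.66 kg m².

3.66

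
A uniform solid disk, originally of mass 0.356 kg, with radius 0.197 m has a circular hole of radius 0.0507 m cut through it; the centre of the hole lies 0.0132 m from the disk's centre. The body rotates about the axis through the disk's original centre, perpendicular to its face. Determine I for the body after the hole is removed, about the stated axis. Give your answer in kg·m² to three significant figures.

0.00687

Unpierced body about its centre: I₀ = (1/2)MR² = (1/2)(0.356)(0.197)² = 0.006908 kg·m².
The removed disk has mass m = M·(r/R)² = (0.356)(0.0507/0.197)² = 0.023579 kg (same uniform areal density).
Its moment of inertia about the rotation axis (parallel-axis theorem): I_hole = (1/2)mr² + md² = (1/2)(0.023579)(0.0507)² + (0.023579)(0.0132)² = 3.4414e-05 kg·m².
Treating the hole as negative mass, I = I₀ − I_hole = 0.006908 − 3.4414e-05 = 0.0068736 kg·m².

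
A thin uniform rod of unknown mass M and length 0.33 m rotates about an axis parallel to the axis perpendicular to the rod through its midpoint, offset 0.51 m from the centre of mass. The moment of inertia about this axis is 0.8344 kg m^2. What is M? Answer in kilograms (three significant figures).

3.10

I = I_cm + Md² = (1/12)ML² + Md² = M·[0.0833333·(0.33)² + (0.51)²] = M·0.26917.
So M = 0.8344 / 0.26917 = 3.0998 kg.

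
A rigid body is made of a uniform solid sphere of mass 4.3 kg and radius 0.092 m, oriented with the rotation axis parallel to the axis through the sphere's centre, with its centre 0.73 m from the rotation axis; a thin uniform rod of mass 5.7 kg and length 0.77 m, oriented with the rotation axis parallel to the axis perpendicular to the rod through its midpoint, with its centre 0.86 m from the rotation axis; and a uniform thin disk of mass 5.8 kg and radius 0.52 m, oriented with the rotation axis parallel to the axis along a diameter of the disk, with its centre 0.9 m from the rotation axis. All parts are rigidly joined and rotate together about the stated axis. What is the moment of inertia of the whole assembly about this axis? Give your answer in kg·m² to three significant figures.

11.9

Solid sphere: I_cm = (2/5)MR² = (2/5)(4.3)(0.092)² = 0.014558 kg·m²; centre at d = 0.73 m, so the parallel axis theorem gives I = 0.014558 + (4.3)(0.73)² = 2.306 kg·m².
Thin rod: I_cm = (1/12)ML² = (1/12)(5.7)(0.77)² = 0.28163 kg·m²; centre at d = 0.86 m, so the parallel axis theorem gives I = 0.28163 + (5.7)(0.86)² = 4.4973 kg·m².
Thin disk: I_cm = (1/4)MR² = (1/4)(5.8)(0.52)² = 0.39208 kg·m²; centre at d = 0.9 m, so the parallel axis theorem gives I = 0.39208 + (5.8)(0.9)² = 5.0901 kg·m².
Total I = 2.306 + 4.4973 + 5.0901 = 11.893 kg·m².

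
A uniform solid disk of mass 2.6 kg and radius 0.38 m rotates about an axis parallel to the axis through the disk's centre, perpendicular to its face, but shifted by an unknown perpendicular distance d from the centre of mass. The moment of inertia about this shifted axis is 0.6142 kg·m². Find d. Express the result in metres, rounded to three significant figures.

0.405

About the centre-of-mass axis, I_cm = (1/2)MR² = (1/2)(2.6)(0.38)² = 0.18772 kg·m².
Parallel axis theorem: I = I_cm + Md², so Md² = 0.6142 − 0.18772 = 0.42648 kg·m².
d = √(0.42648 / 2.6) = 0.40501 m.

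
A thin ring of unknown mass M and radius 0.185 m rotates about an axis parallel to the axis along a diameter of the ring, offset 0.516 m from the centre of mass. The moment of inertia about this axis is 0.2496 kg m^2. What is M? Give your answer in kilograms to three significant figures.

0.881

I = I_cm + Md² = (1/2)MR² + Md² = M·[0.5·(0.185)² + (0.516)²] = M·0.28337.
So M = 0.2496 / 0.28337 = 0.88083 kg.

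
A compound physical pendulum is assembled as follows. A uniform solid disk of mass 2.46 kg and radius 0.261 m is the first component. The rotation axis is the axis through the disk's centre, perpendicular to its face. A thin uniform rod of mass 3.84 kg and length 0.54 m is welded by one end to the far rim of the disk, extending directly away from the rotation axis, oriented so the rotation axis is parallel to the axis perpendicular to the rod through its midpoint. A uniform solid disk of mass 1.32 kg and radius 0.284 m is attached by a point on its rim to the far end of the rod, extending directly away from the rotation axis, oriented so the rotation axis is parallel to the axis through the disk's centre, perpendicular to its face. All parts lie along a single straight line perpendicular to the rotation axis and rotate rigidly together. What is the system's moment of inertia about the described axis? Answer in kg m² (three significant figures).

Solid disk: I_cm = (1/2)MR² = (1/2)(2.46)(0.261)² = 0.083789 kg m²; axis through the centre, so I = 0.083789 kg m².
Thin rod: I_cm = (1/12)ML² = (1/12)(3.84)(0.54)² = 0.093312 kg m²; centre at d = 0.261 + 0.27 = 0.531 m, so I = I_cm + Md² gives I = 0.093312 + (3.84)(0.531)² = 1.176 kg m².
Solid disk: I_cm = (1/2)MR² = (1/2)(1.32)(0.284)² = 0.053233 kg m²; centre at d = 0.261 + 0.27 + 0.27 + 0.284 = 1.085 m, so I = I_cm + Md² gives I = 0.053233 + (1.32)(1.085)² = 1.6072 kg m².
Total I = 0.083789 + 1.176 + 1.6072 = 2.867 kg m².

2.87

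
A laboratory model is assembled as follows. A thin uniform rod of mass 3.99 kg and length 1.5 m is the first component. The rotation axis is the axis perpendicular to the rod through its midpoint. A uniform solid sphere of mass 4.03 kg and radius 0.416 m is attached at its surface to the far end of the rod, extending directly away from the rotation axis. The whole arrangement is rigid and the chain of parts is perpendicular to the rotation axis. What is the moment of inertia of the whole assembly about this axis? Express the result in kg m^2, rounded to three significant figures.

6.51

Thin rod: I_cm = (1/12)ML² = (1/12)(3.99)(1.5)² = 0.74813 kg m^2; axis through the centre, so I = 0.74813 kg m^2.
Solid sphere: I_cm = (2/5)MR² = (2/5)(4.03)(0.416)² = 0.27897 kg m^2; centre at d = 0.75 + 0.416 = 1.166 m, so the parallel axis theorem gives I = 0.27897 + (4.03)(1.166)² = 5.758 kg m^2.
Total I = 0.74813 + 5.758 = 6.5061 kg m^2.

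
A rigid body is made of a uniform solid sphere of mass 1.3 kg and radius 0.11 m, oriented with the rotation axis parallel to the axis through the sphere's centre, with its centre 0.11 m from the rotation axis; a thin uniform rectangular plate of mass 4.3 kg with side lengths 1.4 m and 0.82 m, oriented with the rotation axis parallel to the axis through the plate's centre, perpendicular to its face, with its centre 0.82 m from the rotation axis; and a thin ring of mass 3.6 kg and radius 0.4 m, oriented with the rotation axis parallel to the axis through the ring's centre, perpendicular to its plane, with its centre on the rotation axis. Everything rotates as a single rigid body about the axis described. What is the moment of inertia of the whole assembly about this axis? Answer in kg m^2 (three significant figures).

Solid sphere: I_cm = (2/5)MR² = (2/5)(1.3)(0.11)² = 0.006292 kg m^2; centre at d = 0.11 m, so I = I_cm + Md² gives I = 0.006292 + (1.3)(0.11)² = 0.022022 kg m^2.
Rectangular plate: I_cm = (1/12)M(a²+b²) = (1/12)(4.3)[(1.4)² + (0.82)²] = 0.94328 kg m^2; centre at d = 0.82 m, so I = I_cm + Md² gives I = 0.94328 + (4.3)(0.82)² = 3.8346 kg m^2.
Thin ring: I_cm = MR² = (3.6)(0.4)² = 0.576 kg m^2; axis through the centre, so I = 0.576 kg m^2.
Total I = 0.022022 + 3.8346 + 0.576 = 4.4326 kg m^2.

4.43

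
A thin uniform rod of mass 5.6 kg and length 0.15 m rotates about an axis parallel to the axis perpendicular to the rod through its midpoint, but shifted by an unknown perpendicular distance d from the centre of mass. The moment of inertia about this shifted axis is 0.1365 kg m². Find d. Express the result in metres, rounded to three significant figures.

0.150

About the centre-of-mass axis, I_cm = (1/12)ML² = (1/12)(5.6)(0.15)² = 0.0105 kg m².
Parallel axis theorem: I = I_cm + Md², so Md² = 0.1365 − 0.0105 = 0.126 kg m².
d = √(0.126 / 5.6) = 0.15 m.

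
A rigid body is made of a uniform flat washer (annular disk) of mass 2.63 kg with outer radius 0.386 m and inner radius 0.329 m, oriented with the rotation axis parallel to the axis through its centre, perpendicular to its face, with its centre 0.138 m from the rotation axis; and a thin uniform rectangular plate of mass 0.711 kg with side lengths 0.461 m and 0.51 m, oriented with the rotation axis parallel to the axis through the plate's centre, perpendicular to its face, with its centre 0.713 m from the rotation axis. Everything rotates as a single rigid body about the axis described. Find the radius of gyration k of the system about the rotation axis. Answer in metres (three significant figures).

Annular disk: I_cm = (1/2)M(R²+r²) = (1/2)(2.63)[(0.386)² + (0.329)²] = 0.33827 kg·m²; centre at d = 0.138 m, so I = I_cm + Md² gives I = 0.33827 + (2.63)(0.138)² = 0.38835 kg·m².
Rectangular plate: I_cm = (1/12)M(a²+b²) = (1/12)(0.711)[(0.461)² + (0.51)²] = 0.028003 kg·m²; centre at d = 0.713 m, so I = I_cm + Md² gives I = 0.028003 + (0.711)(0.713)² = 0.38945 kg·m².
Total I = 0.77781 kg·m²; total mass M = 3.341 kg.
k = √(I/M) = √(0.77781/3.341) = 0.4825 m.

0.482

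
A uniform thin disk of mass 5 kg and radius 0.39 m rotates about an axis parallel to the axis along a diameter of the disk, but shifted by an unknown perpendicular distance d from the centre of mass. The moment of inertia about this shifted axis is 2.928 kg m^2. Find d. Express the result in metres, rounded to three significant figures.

About the centre-of-mass axis, I_cm = (1/4)MR² = (1/4)(5)(0.39)² = 0.19013 kg m^2.
Parallel axis theorem: I = I_cm + Md², so Md² = 2.928 − 0.19013 = 2.7379 kg m^2.
d = √(2.7379 / 5) = 0.73998 m.

0.740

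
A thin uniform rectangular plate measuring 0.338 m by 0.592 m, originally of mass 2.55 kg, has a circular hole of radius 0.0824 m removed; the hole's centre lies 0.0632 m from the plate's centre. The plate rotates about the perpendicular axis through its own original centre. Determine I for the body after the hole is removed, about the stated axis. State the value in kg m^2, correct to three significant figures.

0.0967

Unpierced body about its centre: I₀ = (1/12)M(a²+b²) = (1/12)(2.55)[(0.338)² + (0.592)²] = 0.09875 kg m^2.
The removed disk has mass m = M·πr²/(ab) = (2.55)·π(0.0824)²/(0.338·0.592) = 0.27184 kg (same uniform areal density).
Its moment of inertia about the rotation axis (parallel-axis theorem): I_hole = (1/2)mr² + md² = (1/2)(0.27184)(0.0824)² + (0.27184)(0.0632)² = 0.0020086 kg m^2.
Treating the hole as negative mass, I = I₀ − I_hole = 0.09875 − 0.0020086 = 0.096742 kg m^2.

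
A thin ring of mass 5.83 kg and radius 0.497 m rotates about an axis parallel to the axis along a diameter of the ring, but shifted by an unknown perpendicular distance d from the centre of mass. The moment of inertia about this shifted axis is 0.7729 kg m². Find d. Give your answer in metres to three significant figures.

About the centre-of-mass axis, I_cm = (1/2)MR² = (1/2)(5.83)(0.497)² = 0.72003 kg m².
Parallel axis theorem: I = I_cm + Md², so Md² = 0.7729 − 0.72003 = 0.052869 kg m².
d = √(0.052869 / 5.83) = 0.095228 m.

0.0952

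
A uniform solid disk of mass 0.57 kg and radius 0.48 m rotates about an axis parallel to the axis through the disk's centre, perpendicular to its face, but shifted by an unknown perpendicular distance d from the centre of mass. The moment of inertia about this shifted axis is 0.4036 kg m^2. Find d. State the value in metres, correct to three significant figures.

About the centre-of-mass axis, I_cm = (1/2)MR² = (1/2)(0.57)(0.48)² = 0.065664 kg m^2.
Parallel axis theorem: I = I_cm + Md², so Md² = 0.4036 − 0.065664 = 0.33794 kg m^2.
d = √(0.33794 / 0.57) = 0.76998 m.

0.770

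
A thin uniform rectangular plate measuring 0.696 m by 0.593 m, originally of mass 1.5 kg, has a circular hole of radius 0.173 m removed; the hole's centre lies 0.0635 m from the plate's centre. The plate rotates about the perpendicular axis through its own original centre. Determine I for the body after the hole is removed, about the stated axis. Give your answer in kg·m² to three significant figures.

Unpierced body about its centre: I₀ = (1/12)M(a²+b²) = (1/12)(1.5)[(0.696)² + (0.593)²] = 0.10451 kg·m².
The removed disk has mass m = M·πr²/(ab) = (1.5)·π(0.173)²/(0.696·0.593) = 0.34172 kg (same uniform areal density).
Its moment of inertia about the rotation axis (parallel-axis theorem): I_hole = (1/2)mr² + md² = (1/2)(0.34172)(0.173)² + (0.34172)(0.0635)² = 0.0064916 kg·m².
Treating the hole as negative mass, I = I₀ − I_hole = 0.10451 − 0.0064916 = 0.098017 kg·m².

0.0980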